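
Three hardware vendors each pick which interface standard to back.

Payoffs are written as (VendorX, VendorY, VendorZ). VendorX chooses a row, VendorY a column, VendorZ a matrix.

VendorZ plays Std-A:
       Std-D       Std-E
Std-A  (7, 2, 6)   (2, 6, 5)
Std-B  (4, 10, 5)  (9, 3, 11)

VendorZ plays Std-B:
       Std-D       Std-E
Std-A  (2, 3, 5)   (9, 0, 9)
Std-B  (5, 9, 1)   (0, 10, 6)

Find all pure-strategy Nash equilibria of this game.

For each player, find the best response to each opponent profile; mutual best responses are the pure NE.
VendorX against (Std-D, Std-A): payoffs 7, 4 → best response Std-A.
VendorX against (Std-D, Std-B): payoffs 2, 5 → best response Std-B.
VendorX against (Std-E, Std-A): payoffs 2, 9 → best response Std-B.
VendorX against (Std-E, Std-B): payoffs 9, 0 → best response Std-A.
VendorY against (Std-A, Std-A): payoffs 2, 6 → best response Std-E.
VendorY against (Std-A, Std-B): payoffs 3, 0 → best response Std-D.
VendorY against (Std-B, Std-A): payoffs 10, 3 → best response Std-D.
VendorY against (Std-B, Std-B): payoffs 9, 10 → best response Std-E.
VendorZ against (Std-A, Std-D): payoffs 6, 5 → best response Std-A.
VendorZ against (Std-A, Std-E): payoffs 5, 9 → best response Std-B.
VendorZ against (Std-B, Std-D): payoffs 5, 1 → best response Std-A.
VendorZ against (Std-B, Std-E): payoffs 11, 6 → best response Std-A.
No profile is a mutual best response for all players.

This game has no pure Nash equilibrium.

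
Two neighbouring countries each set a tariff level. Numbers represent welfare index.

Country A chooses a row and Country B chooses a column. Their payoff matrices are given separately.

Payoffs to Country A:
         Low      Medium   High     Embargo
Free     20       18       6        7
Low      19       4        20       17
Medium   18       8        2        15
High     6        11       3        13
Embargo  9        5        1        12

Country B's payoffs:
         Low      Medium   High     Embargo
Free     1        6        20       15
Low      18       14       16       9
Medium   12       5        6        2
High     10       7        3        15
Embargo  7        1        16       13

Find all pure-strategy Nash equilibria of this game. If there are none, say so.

No pure-strategy Nash equilibrium.

(Free, Low): Country B can switch to Medium (1 → 6). Not NE.
(Free, Medium): Country B can switch to High (6 → 20). Not NE.
(Free, High): Country A can switch to Low (6 → 20). Not NE.
(Free, Embargo): Country A can switch to Low (7 → 17). Not NE.
(Low, Low): Country A can switch to Free (19 → 20). Not NE.
(Low, Medium): Country A can switch to Free (4 → 18). Not NE.
(Low, High): Country B can switch to Low (16 → 18). Not NE.
(Low, Embargo): Country B can switch to Low (9 → 18). Not NE.
(Medium, Low): Country A can switch to Free (18 → 20). Not NE.
(Medium, Medium): Country A can switch to Free (8 → 18). Not NE.
(The remaining 10 profiles each have a profitable deviation by the same check.)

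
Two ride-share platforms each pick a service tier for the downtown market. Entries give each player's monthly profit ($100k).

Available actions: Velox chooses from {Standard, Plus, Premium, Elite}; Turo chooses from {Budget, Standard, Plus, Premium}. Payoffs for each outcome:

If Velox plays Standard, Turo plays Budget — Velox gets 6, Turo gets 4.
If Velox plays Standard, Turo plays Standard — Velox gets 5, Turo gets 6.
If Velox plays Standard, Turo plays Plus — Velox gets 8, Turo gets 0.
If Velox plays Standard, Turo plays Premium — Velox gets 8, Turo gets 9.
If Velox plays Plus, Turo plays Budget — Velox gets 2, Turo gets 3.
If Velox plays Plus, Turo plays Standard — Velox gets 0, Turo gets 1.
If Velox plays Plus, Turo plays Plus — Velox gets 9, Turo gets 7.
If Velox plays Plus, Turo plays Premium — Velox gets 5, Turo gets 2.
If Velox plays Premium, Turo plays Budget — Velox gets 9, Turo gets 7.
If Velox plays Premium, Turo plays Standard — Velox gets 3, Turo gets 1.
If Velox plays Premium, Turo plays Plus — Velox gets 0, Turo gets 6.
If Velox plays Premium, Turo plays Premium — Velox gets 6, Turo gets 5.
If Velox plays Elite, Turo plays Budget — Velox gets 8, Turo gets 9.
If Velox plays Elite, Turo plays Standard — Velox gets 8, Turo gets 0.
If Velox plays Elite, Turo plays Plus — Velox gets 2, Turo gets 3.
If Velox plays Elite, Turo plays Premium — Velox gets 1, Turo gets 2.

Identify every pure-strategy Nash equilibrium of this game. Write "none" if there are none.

Velox against Budget: payoffs 6, 2, 9, 8 → best response Premium.
Velox against Standard: payoffs 5, 0, 3, 8 → best response Elite.
Velox against Plus: payoffs 8, 9, 0, 2 → best response Plus.
Velox against Premium: payoffs 8, 5, 6, 1 → best response Standard.
Turo against Standard: payoffs 4, 6, 0, 9 → best response Premium.
Turo against Plus: payoffs 3, 1, 7, 2 → best response Plus.
Turo against Premium: payoffs 7, 1, 6, 5 → best response Budget.
Turo against Elite: payoffs 9, 0, 3, 2 → best response Budget.
Mutual best responses: (Standard, Premium); (Plus, Plus); (Premium, Budget).

(Standard, Premium) and (Plus, Plus) and (Premium, Budget)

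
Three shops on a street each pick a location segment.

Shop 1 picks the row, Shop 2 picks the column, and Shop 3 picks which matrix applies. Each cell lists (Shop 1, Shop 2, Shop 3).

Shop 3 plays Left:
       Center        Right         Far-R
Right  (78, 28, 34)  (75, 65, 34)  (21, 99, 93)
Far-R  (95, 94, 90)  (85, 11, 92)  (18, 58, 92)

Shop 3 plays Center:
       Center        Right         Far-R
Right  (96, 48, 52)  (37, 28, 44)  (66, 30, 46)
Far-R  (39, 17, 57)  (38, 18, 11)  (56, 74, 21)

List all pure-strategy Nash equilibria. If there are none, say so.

Shop 1 against (Center, Left): payoffs 78, 95 → best response Far-R.
Shop 1 against (Center, Center): payoffs 96, 39 → best response Right.
Shop 1 against (Right, Left): payoffs 75, 85 → best response Far-R.
Shop 1 against (Right, Center): payoffs 37, 38 → best response Far-R.
Shop 1 against (Far-R, Left): payoffs 21, 18 → best response Right.
Shop 1 against (Far-R, Center): payoffs 66, 56 → best response Right.
Shop 2 against (Right, Left): payoffs 28, 65, 99 → best response Far-R.
Shop 2 against (Right, Center): payoffs 48, 28, 30 → best response Center.
Shop 2 against (Far-R, Left): payoffs 94, 11, 58 → best response Center.
Shop 2 against (Far-R, Center): payoffs 17, 18, 74 → best response Far-R.
Shop 3 against (Right, Center): payoffs 34, 52 → best response Center.
Shop 3 against (Right, Right): payoffs 34, 44 → best response Center.
Shop 3 against (Right, Far-R): payoffs 93, 46 → best response Left.
Shop 3 against (Far-R, Center): payoffs 90, 57 → best response Left.
Shop 3 against (Far-R, Right): payoffs 92, 11 → best response Left.
Shop 3 against (Far-R, Far-R): payoffs 92, 21 → best response Left.
Mutual best responses: (Right, Center, Center); (Right, Far-R, Left); (Far-R, Center, Left).

(Right, Center, Center) and (Right, Far-R, Left) and (Far-R, Center, Left)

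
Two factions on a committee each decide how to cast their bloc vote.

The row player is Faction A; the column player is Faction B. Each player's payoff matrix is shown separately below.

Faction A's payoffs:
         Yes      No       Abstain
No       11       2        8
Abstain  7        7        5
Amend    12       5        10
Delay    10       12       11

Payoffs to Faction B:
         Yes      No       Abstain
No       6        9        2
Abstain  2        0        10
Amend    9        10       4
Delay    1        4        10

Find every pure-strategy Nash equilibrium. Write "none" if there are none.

(No, Yes): Faction A can switch to Amend (11 → 12). Not NE.
(No, No): Faction A can switch to Abstain (2 → 7). Not NE.
(No, Abstain): Faction A can switch to Amend (8 → 10). Not NE.
(Abstain, Yes): Faction A can switch to No (7 → 11). Not NE.
(Abstain, No): Faction A can switch to Delay (7 → 12). Not NE.
(Abstain, Abstain): Faction A can switch to No (5 → 8). Not NE.
(Amend, Yes): Faction B can switch to No (9 → 10). Not NE.
(Amend, No): Faction A can switch to Abstain (5 → 7). Not NE.
(Amend, Abstain): Faction A can switch to Delay (10 → 11). Not NE.
(Delay, Yes): Faction A can switch to No (10 → 11). Not NE.
(Delay, No): Faction B can switch to Abstain (4 → 10). Not NE.
(Delay, Abstain): Faction A gets 11, best alternative 10; Faction B gets 10, best alternative 4. No profitable deviation — NE.

(Delay, Abstain)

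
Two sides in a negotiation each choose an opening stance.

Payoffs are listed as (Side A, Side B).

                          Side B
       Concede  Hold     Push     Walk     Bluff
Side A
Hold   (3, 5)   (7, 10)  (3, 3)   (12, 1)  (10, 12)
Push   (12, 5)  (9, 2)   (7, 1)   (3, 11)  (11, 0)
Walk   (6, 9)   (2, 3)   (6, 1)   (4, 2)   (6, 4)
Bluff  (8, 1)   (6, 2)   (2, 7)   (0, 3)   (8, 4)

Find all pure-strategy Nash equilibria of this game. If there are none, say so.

(Hold, Concede): Side A can switch to Push (3 → 12). Not NE.
(Hold, Hold): Side A can switch to Push (7 → 9). Not NE.
(Hold, Push): Side A can switch to Push (3 → 7). Not NE.
(Hold, Walk): Side B can switch to Concede (1 → 5). Not NE.
(Hold, Bluff): Side A can switch to Push (10 → 11). Not NE.
(Push, Concede): Side B can switch to Walk (5 → 11). Not NE.
(Push, Hold): Side B can switch to Concede (2 → 5). Not NE.
(Push, Push): Side B can switch to Concede (1 → 5). Not NE.
(Push, Walk): Side A can switch to Hold (3 → 12). Not NE.
(Push, Bluff): Side B can switch to Concede (0 → 5). Not NE.
(Walk, Concede): Side A can switch to Push (6 → 12). Not NE.
(Walk, Hold): Side A can switch to Hold (2 → 7). Not NE.
(The remaining 8 profiles each have a profitable deviation by the same check.)

none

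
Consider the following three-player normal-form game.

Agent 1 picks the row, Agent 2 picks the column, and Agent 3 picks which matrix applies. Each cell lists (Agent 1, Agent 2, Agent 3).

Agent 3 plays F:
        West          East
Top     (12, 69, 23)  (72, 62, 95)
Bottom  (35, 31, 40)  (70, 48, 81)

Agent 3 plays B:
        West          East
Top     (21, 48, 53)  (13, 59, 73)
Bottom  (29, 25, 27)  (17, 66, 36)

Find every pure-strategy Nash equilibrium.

For each player, find the best response to each opponent profile; mutual best responses are the pure NE.
Agent 1 against (West, F): payoffs 12, 35 → best response Bottom.
Agent 1 against (West, B): payoffs 21, 29 → best response Bottom.
Agent 1 against (East, F): payoffs 72, 70 → best response Top.
Agent 1 against (East, B): payoffs 13, 17 → best response Bottom.
Agent 2 against (Top, F): payoffs 69, 62 → best response West.
Agent 2 against (Top, B): payoffs 48, 59 → best response East.
Agent 2 against (Bottom, F): payoffs 31, 48 → best response East.
Agent 2 against (Bottom, B): payoffs 25, 66 → best response East.
Agent 3 against (Top, West): payoffs 23, 53 → best response B.
Agent 3 against (Top, East): payoffs 95, 73 → best response F.
Agent 3 against (Bottom, West): payoffs 40, 27 → best response F.
Agent 3 against (Bottom, East): payoffs 81, 36 → best response F.
No profile is a mutual best response for all players.

This game has no pure Nash equilibrium.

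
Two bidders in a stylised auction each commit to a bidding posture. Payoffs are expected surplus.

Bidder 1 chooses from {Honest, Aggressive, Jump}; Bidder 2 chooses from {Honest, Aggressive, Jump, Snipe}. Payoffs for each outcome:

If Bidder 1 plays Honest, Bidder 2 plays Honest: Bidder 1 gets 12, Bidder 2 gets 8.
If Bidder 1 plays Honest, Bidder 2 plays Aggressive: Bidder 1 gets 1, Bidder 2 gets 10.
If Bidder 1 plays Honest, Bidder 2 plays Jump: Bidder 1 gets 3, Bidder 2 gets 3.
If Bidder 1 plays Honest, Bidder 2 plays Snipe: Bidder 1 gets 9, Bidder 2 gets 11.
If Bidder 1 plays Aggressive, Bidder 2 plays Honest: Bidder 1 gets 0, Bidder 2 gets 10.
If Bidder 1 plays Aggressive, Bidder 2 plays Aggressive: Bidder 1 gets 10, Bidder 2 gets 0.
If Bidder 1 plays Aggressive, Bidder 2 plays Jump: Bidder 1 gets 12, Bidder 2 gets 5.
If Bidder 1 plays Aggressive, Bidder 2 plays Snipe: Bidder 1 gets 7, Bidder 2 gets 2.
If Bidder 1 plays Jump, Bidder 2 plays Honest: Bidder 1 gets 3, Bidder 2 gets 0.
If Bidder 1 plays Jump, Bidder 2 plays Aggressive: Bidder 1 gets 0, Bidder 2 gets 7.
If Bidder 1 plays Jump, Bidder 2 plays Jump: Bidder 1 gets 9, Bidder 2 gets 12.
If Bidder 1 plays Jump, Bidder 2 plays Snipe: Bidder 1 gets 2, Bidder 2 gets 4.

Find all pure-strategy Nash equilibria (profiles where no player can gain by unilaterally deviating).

(Honest, Honest): Bidder 2 can switch to Aggressive (8 → 10). Not NE.
(Honest, Aggressive): Bidder 1 can switch to Aggressive (1 → 10). Not NE.
(Honest, Jump): Bidder 1 can switch to Aggressive (3 → 12). Not NE.
(Honest, Snipe): Bidder 1 gets 9, best alternative 7; Bidder 2 gets 11, best alternative 10. No profitable deviation — NE.
(Aggressive, Honest): Bidder 1 can switch to Honest (0 → 12). Not NE.
(Aggressive, Aggressive): Bidder 2 can switch to Honest (0 → 10). Not NE.
(Aggressive, Jump): Bidder 2 can switch to Honest (5 → 10). Not NE.
(The remaining 5 profiles each have a profitable deviation by the same check.)

Pure NE: (Honest, Snipe)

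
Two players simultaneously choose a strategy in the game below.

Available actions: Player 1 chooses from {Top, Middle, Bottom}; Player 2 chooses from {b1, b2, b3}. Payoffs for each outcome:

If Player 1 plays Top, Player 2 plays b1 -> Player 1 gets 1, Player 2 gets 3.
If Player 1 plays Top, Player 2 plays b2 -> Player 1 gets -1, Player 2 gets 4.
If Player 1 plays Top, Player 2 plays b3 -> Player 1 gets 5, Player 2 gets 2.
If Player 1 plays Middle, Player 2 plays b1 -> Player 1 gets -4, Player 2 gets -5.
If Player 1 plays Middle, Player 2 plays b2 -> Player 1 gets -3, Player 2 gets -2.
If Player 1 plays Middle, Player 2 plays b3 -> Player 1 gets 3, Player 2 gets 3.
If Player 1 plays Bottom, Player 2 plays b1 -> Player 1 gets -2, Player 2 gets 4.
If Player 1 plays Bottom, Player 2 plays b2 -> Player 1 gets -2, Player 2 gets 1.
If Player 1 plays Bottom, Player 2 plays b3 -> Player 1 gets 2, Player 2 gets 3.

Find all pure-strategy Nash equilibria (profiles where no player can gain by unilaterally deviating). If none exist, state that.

For each player, find the best response to each opponent profile; mutual best responses are the pure NE.
Player 1 against b1: payoffs 1, -4, -2 → best response Top.
Player 1 against b2: payoffs -1, -3, -2 → best response Top.
Player 1 against b3: payoffs 5, 3, 2 → best response Top.
Player 2 against Top: payoffs 3, 4, 2 → best response b2.
Player 2 against Middle: payoffs -5, -2, 3 → best response b3.
Player 2 against Bottom: payoffs 4, 1, 3 → best response b1.
Mutual best responses: (Top, b2).

(Top, b2)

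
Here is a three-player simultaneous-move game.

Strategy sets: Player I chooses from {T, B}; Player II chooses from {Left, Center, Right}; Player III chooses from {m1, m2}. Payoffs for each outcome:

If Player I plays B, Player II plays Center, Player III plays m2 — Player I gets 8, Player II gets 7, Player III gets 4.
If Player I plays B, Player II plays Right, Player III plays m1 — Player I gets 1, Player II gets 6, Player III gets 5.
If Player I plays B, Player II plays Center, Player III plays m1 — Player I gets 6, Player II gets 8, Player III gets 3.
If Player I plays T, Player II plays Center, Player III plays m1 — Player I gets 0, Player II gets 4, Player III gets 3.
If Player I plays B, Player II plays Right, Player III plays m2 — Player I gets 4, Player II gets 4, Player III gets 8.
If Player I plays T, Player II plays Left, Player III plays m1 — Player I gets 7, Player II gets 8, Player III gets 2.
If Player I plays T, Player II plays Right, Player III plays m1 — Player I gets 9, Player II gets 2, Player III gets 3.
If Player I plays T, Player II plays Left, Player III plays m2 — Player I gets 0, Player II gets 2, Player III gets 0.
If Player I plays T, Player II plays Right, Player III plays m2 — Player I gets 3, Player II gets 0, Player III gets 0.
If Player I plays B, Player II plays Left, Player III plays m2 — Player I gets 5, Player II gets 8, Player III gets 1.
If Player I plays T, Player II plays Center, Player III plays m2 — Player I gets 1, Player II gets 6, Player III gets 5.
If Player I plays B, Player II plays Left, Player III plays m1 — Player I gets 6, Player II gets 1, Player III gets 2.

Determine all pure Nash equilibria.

Pure NE: (T, Left, m1)

Mark each player's best response to every combination of opponents' strategies; a profile where every player is best-responding is a pure Nash equilibrium.
Player I against (Left, m1): payoffs 7, 6 → best response T.
Player I against (Left, m2): payoffs 0, 5 → best response B.
Player I against (Center, m1): payoffs 0, 6 → best response B.
Player I against (Center, m2): payoffs 1, 8 → best response B.
Player I against (Right, m1): payoffs 9, 1 → best response T.
Player I against (Right, m2): payoffs 3, 4 → best response B.
Player II against (T, m1): payoffs 8, 4, 2 → best response Left.
Player II against (T, m2): payoffs 2, 6, 0 → best response Center.
Player II against (B, m1): payoffs 1, 8, 6 → best response Center.
Player II against (B, m2): payoffs 8, 7, 4 → best response Left.
Player III against (T, Left): payoffs 2, 0 → best response m1.
Player III against (T, Center): payoffs 3, 5 → best response m2.
Player III against (T, Right): payoffs 3, 0 → best response m1.
Player III against (B, Left): payoffs 2, 1 → best response m1.
Player III against (B, Center): payoffs 3, 4 → best response m2.
Player III against (B, Right): payoffs 5, 8 → best response m2.
Mutual best responses: (T, Left, m1).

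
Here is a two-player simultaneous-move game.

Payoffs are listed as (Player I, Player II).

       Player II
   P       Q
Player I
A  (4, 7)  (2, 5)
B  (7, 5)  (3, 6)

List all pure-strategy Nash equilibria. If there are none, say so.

Player I against P: payoffs 4, 7 → best response B.
Player I against Q: payoffs 2, 3 → best response B.
Player II against A: payoffs 7, 5 → best response P.
Player II against B: payoffs 5, 6 → best response Q.
Mutual best responses: (B, Q).

(B, Q)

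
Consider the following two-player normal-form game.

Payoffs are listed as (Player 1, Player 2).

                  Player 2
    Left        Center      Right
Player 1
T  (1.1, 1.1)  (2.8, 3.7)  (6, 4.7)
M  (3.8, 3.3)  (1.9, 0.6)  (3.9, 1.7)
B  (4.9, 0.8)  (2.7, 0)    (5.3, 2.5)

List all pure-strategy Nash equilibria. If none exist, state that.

(T, Left): Player 1 can switch to M (1.1 → 3.8). Not NE.
(T, Center): Player 2 can switch to Right (3.7 → 4.7). Not NE.
(T, Right): Player 1 gets 6, best alternative 5.3; Player 2 gets 4.7, best alternative 3.7. No profitable deviation — NE.
(M, Left): Player 1 can switch to B (3.8 → 4.9). Not NE.
(M, Center): Player 1 can switch to T (1.9 → 2.8). Not NE.
(M, Right): Player 1 can switch to T (3.9 → 6). Not NE.
(B, Left): Player 2 can switch to Right (0.8 → 2.5). Not NE.
(B, Center): Player 1 can switch to T (2.7 → 2.8). Not NE.
(B, Right): Player 1 can switch to T (5.3 → 6). Not NE.

(T, Right)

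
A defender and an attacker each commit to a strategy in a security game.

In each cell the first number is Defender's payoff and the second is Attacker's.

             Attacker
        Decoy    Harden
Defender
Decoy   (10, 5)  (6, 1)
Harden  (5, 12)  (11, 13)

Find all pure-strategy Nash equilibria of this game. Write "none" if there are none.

Defender against Decoy: payoffs 10, 5 → best response Decoy.
Defender against Harden: payoffs 6, 11 → best response Harden.
Attacker against Decoy: payoffs 5, 1 → best response Decoy.
Attacker against Harden: payoffs 12, 13 → best response Harden.
Mutual best responses: (Decoy, Decoy); (Harden, Harden).

(Decoy, Decoy) and (Harden, Harden)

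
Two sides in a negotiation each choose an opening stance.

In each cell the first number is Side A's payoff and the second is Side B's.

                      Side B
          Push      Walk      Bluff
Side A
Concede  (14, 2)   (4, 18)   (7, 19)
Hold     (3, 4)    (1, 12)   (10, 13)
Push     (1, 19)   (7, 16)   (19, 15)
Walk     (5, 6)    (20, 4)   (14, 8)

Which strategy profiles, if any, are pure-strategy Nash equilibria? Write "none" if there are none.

This game has no pure Nash equilibrium.

(Concede, Push): Side B can switch to Walk (2 → 18). Not NE.
(Concede, Walk): Side A can switch to Push (4 → 7). Not NE.
(Concede, Bluff): Side A can switch to Hold (7 → 10). Not NE.
(Hold, Push): Side A can switch to Concede (3 → 14). Not NE.
(Hold, Walk): Side A can switch to Concede (1 → 4). Not NE.
(Hold, Bluff): Side A can switch to Push (10 → 19). Not NE.
(Push, Push): Side A can switch to Concede (1 → 14). Not NE.
(Push, Walk): Side A can switch to Walk (7 → 20). Not NE.
(The remaining 4 profiles each have a profitable deviation by the same check.)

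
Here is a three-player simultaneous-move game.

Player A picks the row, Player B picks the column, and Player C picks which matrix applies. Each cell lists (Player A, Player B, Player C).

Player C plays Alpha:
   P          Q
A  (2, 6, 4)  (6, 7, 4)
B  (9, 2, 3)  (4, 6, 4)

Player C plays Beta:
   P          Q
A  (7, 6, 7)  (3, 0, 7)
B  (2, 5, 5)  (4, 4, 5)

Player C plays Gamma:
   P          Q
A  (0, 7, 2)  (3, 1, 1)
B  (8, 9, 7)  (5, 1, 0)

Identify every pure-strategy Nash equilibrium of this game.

The pure Nash equilibria are (A, P, Beta) and (B, P, Gamma).

For each strategy profile, look for a profitable unilateral deviation.
(A, P, Alpha): Player A can switch to B (2 → 9). Not NE.
(A, P, Beta): Player A gets 7, best alternative 2; Player B gets 6, best alternative 0; Player C gets 7, best alternative 4. No profitable deviation — NE.
(A, P, Gamma): Player A can switch to B (0 → 8). Not NE.
(A, Q, Alpha): Player C can switch to Beta (4 → 7). Not NE.
(A, Q, Beta): Player A can switch to B (3 → 4). Not NE.
(A, Q, Gamma): Player A can switch to B (3 → 5). Not NE.
(B, P, Alpha): Player B can switch to Q (2 → 6). Not NE.
(B, P, Gamma): Player A gets 8, best alternative 0; Player B gets 9, best alternative 1; Player C gets 7, best alternative 5. No profitable deviation — NE.
(The remaining 4 profiles each have a profitable deviation by the same check.)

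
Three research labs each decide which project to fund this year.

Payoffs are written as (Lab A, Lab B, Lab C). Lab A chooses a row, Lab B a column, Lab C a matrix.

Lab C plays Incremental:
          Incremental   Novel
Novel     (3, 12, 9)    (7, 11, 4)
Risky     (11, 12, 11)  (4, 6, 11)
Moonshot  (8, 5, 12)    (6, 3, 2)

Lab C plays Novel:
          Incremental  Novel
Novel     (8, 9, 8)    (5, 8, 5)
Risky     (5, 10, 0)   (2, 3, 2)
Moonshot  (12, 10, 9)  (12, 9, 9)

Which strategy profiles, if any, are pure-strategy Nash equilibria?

The unique pure-strategy Nash equilibrium is (Risky, Incremental, Incremental).

(Novel, Incremental, Incremental): Lab A can switch to Risky (3 → 11). Not NE.
(Novel, Incremental, Novel): Lab A can switch to Moonshot (8 → 12). Not NE.
(Novel, Novel, Incremental): Lab B can switch to Incremental (11 → 12). Not NE.
(Novel, Novel, Novel): Lab A can switch to Moonshot (5 → 12). Not NE.
(Risky, Incremental, Incremental): Lab A gets 11, best alternative 8; Lab B gets 12, best alternative 6; Lab C gets 11, best alternative 0. No profitable deviation — NE.
(Risky, Incremental, Novel): Lab A can switch to Novel (5 → 8). Not NE.
(Risky, Novel, Incremental): Lab A can switch to Novel (4 → 7). Not NE.
(Risky, Novel, Novel): Lab A can switch to Novel (2 → 5). Not NE.
(Moonshot, Incremental, Incremental): Lab A can switch to Risky (8 → 11). Not NE.
(Moonshot, Incremental, Novel): Lab C can switch to Incremental (9 → 12). Not NE.
(Moonshot, Novel, Incremental): Lab A can switch to Novel (6 → 7). Not NE.
(Moonshot, Novel, Novel): Lab B can switch to Incremental (9 → 10). Not NE.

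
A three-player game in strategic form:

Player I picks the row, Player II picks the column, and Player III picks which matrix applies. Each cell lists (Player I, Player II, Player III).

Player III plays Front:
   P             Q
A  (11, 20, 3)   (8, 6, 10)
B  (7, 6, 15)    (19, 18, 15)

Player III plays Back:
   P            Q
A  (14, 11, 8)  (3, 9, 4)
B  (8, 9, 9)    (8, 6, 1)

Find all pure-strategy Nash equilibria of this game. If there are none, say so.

The pure Nash equilibria are (A, P, Back) and (B, Q, Front).

Player I against (P, Front): payoffs 11, 7 → best response A.
Player I against (P, Back): payoffs 14, 8 → best response A.
Player I against (Q, Front): payoffs 8, 19 → best response B.
Player I against (Q, Back): payoffs 3, 8 → best response B.
Player II against (A, Front): payoffs 20, 6 → best response P.
Player II against (A, Back): payoffs 11, 9 → best response P.
Player II against (B, Front): payoffs 6, 18 → best response Q.
Player II against (B, Back): payoffs 9, 6 → best response P.
Player III against (A, P): payoffs 3, 8 → best response Back.
Player III against (A, Q): payoffs 10, 4 → best response Front.
Player III against (B, P): payoffs 15, 9 → best response Front.
Player III against (B, Q): payoffs 15, 1 → best response Front.
Mutual best responses: (A, P, Back); (B, Q, Front).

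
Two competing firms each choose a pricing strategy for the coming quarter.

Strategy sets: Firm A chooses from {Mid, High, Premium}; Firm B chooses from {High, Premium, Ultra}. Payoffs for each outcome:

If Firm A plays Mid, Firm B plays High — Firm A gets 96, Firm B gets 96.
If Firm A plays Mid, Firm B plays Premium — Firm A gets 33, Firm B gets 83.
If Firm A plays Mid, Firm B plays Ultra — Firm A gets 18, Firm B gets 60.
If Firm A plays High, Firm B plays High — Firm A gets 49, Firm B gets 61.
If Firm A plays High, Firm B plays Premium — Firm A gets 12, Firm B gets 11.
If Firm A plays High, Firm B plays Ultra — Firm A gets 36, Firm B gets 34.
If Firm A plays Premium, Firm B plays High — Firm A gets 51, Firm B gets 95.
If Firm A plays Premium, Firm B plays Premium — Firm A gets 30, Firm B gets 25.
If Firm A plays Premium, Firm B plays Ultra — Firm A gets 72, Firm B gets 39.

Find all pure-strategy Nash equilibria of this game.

Check each profile: it is a Nash equilibrium iff no player can strictly gain by switching unilaterally.
(Mid, High): Firm A gets 96, best alternative 51; Firm B gets 96, best alternative 83. No profitable deviation — NE.
(Mid, Premium): Firm B can switch to High (83 → 96). Not NE.
(Mid, Ultra): Firm A can switch to High (18 → 36). Not NE.
(High, High): Firm A can switch to Mid (49 → 96). Not NE.
(High, Premium): Firm A can switch to Mid (12 → 33). Not NE.
(High, Ultra): Firm A can switch to Premium (36 → 72). Not NE.
(Premium, High): Firm A can switch to Mid (51 → 96). Not NE.
(The remaining 2 profiles each have a profitable deviation by the same check.)

The unique pure-strategy Nash equilibrium is (Mid, High).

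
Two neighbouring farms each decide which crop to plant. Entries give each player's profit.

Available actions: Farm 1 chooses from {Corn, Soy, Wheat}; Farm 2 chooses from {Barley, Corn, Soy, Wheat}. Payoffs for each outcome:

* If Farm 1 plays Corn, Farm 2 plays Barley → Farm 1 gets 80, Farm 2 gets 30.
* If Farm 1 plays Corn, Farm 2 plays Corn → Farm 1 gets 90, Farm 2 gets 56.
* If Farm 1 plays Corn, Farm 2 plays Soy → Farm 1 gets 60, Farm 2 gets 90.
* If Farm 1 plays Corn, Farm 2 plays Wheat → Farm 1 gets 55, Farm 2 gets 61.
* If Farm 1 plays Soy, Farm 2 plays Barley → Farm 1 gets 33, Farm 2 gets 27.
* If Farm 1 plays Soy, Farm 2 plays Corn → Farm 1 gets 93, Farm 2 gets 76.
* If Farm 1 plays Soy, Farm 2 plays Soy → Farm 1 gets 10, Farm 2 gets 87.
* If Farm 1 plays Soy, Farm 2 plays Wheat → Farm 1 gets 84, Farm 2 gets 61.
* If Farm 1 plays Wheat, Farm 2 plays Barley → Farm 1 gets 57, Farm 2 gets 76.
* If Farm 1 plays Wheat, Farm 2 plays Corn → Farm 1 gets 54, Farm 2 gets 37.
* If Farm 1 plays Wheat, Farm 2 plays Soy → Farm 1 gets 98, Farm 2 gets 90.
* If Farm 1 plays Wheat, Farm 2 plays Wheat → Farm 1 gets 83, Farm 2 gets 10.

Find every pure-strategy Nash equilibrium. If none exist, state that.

(Corn, Barley): Farm 2 can switch to Corn (30 → 56). Not NE.
(Corn, Corn): Farm 1 can switch to Soy (90 → 93). Not NE.
(Corn, Soy): Farm 1 can switch to Wheat (60 → 98). Not NE.
(Corn, Wheat): Farm 1 can switch to Soy (55 → 84). Not NE.
(Soy, Barley): Farm 1 can switch to Corn (33 → 80). Not NE.
(Soy, Corn): Farm 2 can switch to Soy (76 → 87). Not NE.
(Soy, Soy): Farm 1 can switch to Corn (10 → 60). Not NE.
(Soy, Wheat): Farm 2 can switch to Corn (61 → 76). Not NE.
(Wheat, Barley): Farm 1 can switch to Corn (57 → 80). Not NE.
(Wheat, Corn): Farm 1 can switch to Corn (54 → 90). Not NE.
(Wheat, Soy): Farm 1 gets 98, best alternative 60; Farm 2 gets 90, best alternative 76. No profitable deviation — NE.
(Wheat, Wheat): Farm 1 can switch to Soy (83 → 84). Not NE.

(Wheat, Soy)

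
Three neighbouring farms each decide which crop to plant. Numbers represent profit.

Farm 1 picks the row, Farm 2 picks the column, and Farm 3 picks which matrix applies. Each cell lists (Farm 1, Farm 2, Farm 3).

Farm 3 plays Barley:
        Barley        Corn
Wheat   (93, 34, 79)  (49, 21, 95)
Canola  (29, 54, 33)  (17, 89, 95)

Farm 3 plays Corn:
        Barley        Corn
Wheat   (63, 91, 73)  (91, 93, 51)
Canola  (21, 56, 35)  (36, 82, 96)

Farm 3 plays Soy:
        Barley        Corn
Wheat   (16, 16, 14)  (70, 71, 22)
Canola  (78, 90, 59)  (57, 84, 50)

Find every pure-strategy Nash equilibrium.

For each strategy profile, look for a profitable unilateral deviation.
(Wheat, Barley, Barley): Farm 1 gets 93, best alternative 29; Farm 2 gets 34, best alternative 21; Farm 3 gets 79, best alternative 73. No profitable deviation — NE.
(Wheat, Barley, Corn): Farm 2 can switch to Corn (91 → 93). Not NE.
(Wheat, Barley, Soy): Farm 1 can switch to Canola (16 → 78). Not NE.
(Wheat, Corn, Barley): Farm 2 can switch to Barley (21 → 34). Not NE.
(Wheat, Corn, Corn): Farm 3 can switch to Barley (51 → 95). Not NE.
(Wheat, Corn, Soy): Farm 3 can switch to Barley (22 → 95). Not NE.
(Canola, Barley, Barley): Farm 1 can switch to Wheat (29 → 93). Not NE.
(Canola, Barley, Soy): Farm 1 gets 78, best alternative 16; Farm 2 gets 90, best alternative 84; Farm 3 gets 59, best alternative 35. No profitable deviation — NE.
(The remaining 4 profiles each have a profitable deviation by the same check.)

(Wheat, Barley, Barley), (Canola, Barley, Soy)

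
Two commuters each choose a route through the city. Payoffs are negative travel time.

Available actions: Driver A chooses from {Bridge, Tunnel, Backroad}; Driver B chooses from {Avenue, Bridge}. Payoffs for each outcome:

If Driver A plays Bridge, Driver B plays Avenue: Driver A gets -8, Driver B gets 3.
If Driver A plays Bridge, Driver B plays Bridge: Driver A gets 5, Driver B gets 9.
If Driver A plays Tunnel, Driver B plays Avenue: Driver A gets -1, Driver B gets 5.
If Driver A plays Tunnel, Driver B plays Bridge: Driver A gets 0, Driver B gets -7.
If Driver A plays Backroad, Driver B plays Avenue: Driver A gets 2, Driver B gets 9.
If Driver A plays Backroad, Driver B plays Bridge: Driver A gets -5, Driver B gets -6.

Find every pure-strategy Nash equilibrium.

The pure Nash equilibria are (Bridge, Bridge) and (Backroad, Avenue).

Driver A against Avenue: payoffs -8, -1, 2 → best response Backroad.
Driver A against Bridge: payoffs 5, 0, -5 → best response Bridge.
Driver B against Bridge: payoffs 3, 9 → best response Bridge.
Driver B against Tunnel: payoffs 5, -7 → best response Avenue.
Driver B against Backroad: payoffs 9, -6 → best response Avenue.
Mutual best responses: (Bridge, Bridge); (Backroad, Avenue).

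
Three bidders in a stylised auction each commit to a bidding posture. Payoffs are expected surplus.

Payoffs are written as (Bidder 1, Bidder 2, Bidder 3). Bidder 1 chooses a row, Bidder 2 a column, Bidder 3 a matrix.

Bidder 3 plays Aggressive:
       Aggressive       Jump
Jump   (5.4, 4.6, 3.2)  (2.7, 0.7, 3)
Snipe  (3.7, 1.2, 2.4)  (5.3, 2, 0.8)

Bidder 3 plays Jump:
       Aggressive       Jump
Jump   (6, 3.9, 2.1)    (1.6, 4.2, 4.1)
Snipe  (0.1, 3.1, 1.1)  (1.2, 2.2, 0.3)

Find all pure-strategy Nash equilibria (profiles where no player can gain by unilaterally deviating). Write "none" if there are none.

Mark each player's best response to every combination of opponents' strategies; a profile where every player is best-responding is a pure Nash equilibrium.
Bidder 1 against (Aggressive, Aggressive): payoffs 5.4, 3.7 → best response Jump.
Bidder 1 against (Aggressive, Jump): payoffs 6, 0.1 → best response Jump.
Bidder 1 against (Jump, Aggressive): payoffs 2.7, 5.3 → best response Snipe.
Bidder 1 against (Jump, Jump): payoffs 1.6, 1.2 → best response Jump.
Bidder 2 against (Jump, Aggressive): payoffs 4.6, 0.7 → best response Aggressive.
Bidder 2 against (Jump, Jump): payoffs 3.9, 4.2 → best response Jump.
Bidder 2 against (Snipe, Aggressive): payoffs 1.2, 2 → best response Jump.
Bidder 2 against (Snipe, Jump): payoffs 3.1, 2.2 → best response Aggressive.
Bidder 3 against (Jump, Aggressive): payoffs 3.2, 2.1 → best response Aggressive.
Bidder 3 against (Jump, Jump): payoffs 3, 4.1 → best response Jump.
Bidder 3 against (Snipe, Aggressive): payoffs 2.4, 1.1 → best response Aggressive.
Bidder 3 against (Snipe, Jump): payoffs 0.8, 0.3 → best response Aggressive.
Mutual best responses: (Jump, Aggressive, Aggressive); (Jump, Jump, Jump); (Snipe, Jump, Aggressive).

The pure Nash equilibria are (Jump, Aggressive, Aggressive); (Jump, Jump, Jump); (Snipe, Jump, Aggressive).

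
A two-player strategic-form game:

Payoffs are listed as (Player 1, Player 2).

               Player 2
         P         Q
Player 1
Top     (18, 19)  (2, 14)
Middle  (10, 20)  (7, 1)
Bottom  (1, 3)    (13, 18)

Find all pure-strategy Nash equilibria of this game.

(Top, P): Player 1 gets 18, best alternative 10; Player 2 gets 19, best alternative 14. No profitable deviation — NE.
(Top, Q): Player 1 can switch to Middle (2 → 7). Not NE.
(Middle, P): Player 1 can switch to Top (10 → 18). Not NE.
(Middle, Q): Player 1 can switch to Bottom (7 → 13). Not NE.
(Bottom, P): Player 1 can switch to Top (1 → 18). Not NE.
(Bottom, Q): Player 1 gets 13, best alternative 7; Player 2 gets 18, best alternative 3. No profitable deviation — NE.

(Top, P), (Bottom, Q)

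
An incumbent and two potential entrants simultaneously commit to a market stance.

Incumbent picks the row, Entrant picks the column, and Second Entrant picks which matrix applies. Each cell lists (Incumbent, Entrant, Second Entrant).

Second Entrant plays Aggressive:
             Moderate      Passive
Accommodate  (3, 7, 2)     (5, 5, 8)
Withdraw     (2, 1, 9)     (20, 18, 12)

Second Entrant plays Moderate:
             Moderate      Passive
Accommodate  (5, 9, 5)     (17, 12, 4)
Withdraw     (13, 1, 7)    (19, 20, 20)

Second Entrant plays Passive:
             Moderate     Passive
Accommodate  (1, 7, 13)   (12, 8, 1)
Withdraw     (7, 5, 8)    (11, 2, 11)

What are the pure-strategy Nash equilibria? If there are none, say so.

Pure NE: (Withdraw, Passive, Moderate)

(Accommodate, Moderate, Aggressive): Second Entrant can switch to Moderate (2 → 5). Not NE.
(Accommodate, Moderate, Moderate): Incumbent can switch to Withdraw (5 → 13). Not NE.
(Accommodate, Moderate, Passive): Incumbent can switch to Withdraw (1 → 7). Not NE.
(Accommodate, Passive, Aggressive): Incumbent can switch to Withdraw (5 → 20). Not NE.
(Accommodate, Passive, Moderate): Incumbent can switch to Withdraw (17 → 19). Not NE.
(Accommodate, Passive, Passive): Second Entrant can switch to Aggressive (1 → 8). Not NE.
(Withdraw, Passive, Moderate): Incumbent gets 19, best alternative 17; Entrant gets 20, best alternative 1; Second Entrant gets 20, best alternative 12. No profitable deviation — NE.
(The remaining 5 profiles each have a profitable deviation by the same check.)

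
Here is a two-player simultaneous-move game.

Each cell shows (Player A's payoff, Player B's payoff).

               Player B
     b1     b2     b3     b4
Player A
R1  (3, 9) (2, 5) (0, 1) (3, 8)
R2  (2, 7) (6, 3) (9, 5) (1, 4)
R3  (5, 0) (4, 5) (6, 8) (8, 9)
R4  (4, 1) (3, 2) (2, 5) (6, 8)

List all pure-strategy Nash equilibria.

For each strategy profile, look for a profitable unilateral deviation.
(R1, b1): Player A can switch to R3 (3 → 5). Not NE.
(R1, b2): Player A can switch to R2 (2 → 6). Not NE.
(R1, b3): Player A can switch to R2 (0 → 9). Not NE.
(R1, b4): Player A can switch to R3 (3 → 8). Not NE.
(R2, b1): Player A can switch to R1 (2 → 3). Not NE.
(R2, b2): Player B can switch to b1 (3 → 7). Not NE.
(R2, b3): Player B can switch to b1 (5 → 7). Not NE.
(R2, b4): Player A can switch to R1 (1 → 3). Not NE.
(R3, b1): Player B can switch to b2 (0 → 5). Not NE.
(R3, b2): Player A can switch to R2 (4 → 6). Not NE.
(R3, b4): Player A gets 8, best alternative 6; Player B gets 9, best alternative 8. No profitable deviation — NE.
(The remaining 5 profiles each have a profitable deviation by the same check.)

(R3, b4)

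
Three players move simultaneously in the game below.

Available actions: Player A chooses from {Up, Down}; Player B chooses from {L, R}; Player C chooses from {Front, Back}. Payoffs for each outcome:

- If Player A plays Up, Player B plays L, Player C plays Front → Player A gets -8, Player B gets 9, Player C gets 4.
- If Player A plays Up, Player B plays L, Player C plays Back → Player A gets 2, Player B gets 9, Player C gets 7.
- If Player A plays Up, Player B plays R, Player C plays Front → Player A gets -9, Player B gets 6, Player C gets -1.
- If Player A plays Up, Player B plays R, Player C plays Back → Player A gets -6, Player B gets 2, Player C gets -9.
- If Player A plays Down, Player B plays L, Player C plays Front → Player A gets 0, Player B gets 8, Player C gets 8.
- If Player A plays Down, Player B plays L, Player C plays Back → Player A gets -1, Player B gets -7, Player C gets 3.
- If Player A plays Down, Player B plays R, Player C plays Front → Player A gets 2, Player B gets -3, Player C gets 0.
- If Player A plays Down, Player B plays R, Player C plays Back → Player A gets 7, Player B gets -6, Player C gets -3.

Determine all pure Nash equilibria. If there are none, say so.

Player A against (L, Front): payoffs -8, 0 → best response Down.
Player A against (L, Back): payoffs 2, -1 → best response Up.
Player A against (R, Front): payoffs -9, 2 → best response Down.
Player A against (R, Back): payoffs -6, 7 → best response Down.
Player B against (Up, Front): payoffs 9, 6 → best response L.
Player B against (Up, Back): payoffs 9, 2 → best response L.
Player B against (Down, Front): payoffs 8, -3 → best response L.
Player B against (Down, Back): payoffs -7, -6 → best response R.
Player C against (Up, L): payoffs 4, 7 → best response Back.
Player C against (Up, R): payoffs -1, -9 → best response Front.
Player C against (Down, L): payoffs 8, 3 → best response Front.
Player C against (Down, R): payoffs 0, -3 → best response Front.
Mutual best responses: (Up, L, Back); (Down, L, Front).

The pure Nash equilibria are (Up, L, Back) and (Down, L, Front).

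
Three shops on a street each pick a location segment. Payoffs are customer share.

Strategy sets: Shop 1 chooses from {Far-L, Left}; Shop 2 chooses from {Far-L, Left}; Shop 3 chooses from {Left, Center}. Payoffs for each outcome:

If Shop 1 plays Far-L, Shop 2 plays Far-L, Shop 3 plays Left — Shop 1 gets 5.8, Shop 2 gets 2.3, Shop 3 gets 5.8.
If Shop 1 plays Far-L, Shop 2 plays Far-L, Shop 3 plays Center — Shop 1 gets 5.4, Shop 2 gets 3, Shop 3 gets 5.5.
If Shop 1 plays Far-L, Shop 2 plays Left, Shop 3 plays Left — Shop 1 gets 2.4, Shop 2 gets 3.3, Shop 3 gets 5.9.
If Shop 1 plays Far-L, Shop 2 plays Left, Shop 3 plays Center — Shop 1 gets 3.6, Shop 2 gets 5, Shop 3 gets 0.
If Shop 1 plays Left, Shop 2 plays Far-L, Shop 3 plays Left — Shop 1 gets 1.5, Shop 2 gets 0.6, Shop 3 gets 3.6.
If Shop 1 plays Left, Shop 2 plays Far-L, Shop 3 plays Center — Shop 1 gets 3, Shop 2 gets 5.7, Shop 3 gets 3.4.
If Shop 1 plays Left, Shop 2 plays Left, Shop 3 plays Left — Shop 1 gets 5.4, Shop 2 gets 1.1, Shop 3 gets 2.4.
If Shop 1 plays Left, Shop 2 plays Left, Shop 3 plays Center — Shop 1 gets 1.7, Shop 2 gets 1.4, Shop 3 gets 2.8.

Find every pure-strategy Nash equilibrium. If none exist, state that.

Check each profile: it is a Nash equilibrium iff no player can strictly gain by switching unilaterally.
(Far-L, Far-L, Left): Shop 2 can switch to Left (2.3 → 3.3). Not NE.
(Far-L, Far-L, Center): Shop 2 can switch to Left (3 → 5). Not NE.
(Far-L, Left, Left): Shop 1 can switch to Left (2.4 → 5.4). Not NE.
(Far-L, Left, Center): Shop 3 can switch to Left (0 → 5.9). Not NE.
(Left, Far-L, Left): Shop 1 can switch to Far-L (1.5 → 5.8). Not NE.
(Left, Far-L, Center): Shop 1 can switch to Far-L (3 → 5.4). Not NE.
(Left, Left, Left): Shop 3 can switch to Center (2.4 → 2.8). Not NE.
(Left, Left, Center): Shop 1 can switch to Far-L (1.7 → 3.6). Not NE.

No pure-strategy Nash equilibrium.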